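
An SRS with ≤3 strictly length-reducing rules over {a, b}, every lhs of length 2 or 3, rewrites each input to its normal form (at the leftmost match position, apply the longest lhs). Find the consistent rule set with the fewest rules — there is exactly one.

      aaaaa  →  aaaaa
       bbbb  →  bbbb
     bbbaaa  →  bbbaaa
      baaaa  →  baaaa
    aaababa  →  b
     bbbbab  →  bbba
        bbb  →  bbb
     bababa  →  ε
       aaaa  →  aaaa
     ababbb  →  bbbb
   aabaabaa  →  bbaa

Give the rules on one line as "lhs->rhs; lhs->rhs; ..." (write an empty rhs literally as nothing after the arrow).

ab->; aba->b; bab->a

  | aaaaa
  | bbbb
  | bbbaaa
  | baaaa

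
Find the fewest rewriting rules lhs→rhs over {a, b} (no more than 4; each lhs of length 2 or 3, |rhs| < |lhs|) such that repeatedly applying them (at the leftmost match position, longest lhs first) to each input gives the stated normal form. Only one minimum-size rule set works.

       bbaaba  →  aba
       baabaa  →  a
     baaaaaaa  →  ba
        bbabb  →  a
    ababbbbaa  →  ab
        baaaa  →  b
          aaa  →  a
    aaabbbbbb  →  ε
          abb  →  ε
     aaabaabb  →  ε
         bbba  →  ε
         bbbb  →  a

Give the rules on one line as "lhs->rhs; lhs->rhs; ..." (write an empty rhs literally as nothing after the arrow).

aa->; bb->a; bbb->bb

  | bbaaba => aaaba => aba
  | baabaa => bbaa => aaa => a
  | baaaaaaa => baaaaa => baaa => ba
  | bbabb => aabb => bb => a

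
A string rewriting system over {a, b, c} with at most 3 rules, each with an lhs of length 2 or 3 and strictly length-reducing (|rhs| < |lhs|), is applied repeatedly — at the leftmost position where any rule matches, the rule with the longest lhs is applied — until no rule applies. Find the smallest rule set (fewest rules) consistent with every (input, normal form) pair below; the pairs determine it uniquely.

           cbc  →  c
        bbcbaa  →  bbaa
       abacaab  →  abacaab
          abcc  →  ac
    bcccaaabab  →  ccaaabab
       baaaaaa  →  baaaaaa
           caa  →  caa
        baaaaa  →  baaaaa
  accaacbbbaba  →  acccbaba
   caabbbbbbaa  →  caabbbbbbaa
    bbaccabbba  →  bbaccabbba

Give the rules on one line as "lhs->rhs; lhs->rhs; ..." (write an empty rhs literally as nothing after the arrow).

acb->c; bc->

  | cbc => c
  | bbcbaa => bbaa
  | abacaab
  | abcc => ac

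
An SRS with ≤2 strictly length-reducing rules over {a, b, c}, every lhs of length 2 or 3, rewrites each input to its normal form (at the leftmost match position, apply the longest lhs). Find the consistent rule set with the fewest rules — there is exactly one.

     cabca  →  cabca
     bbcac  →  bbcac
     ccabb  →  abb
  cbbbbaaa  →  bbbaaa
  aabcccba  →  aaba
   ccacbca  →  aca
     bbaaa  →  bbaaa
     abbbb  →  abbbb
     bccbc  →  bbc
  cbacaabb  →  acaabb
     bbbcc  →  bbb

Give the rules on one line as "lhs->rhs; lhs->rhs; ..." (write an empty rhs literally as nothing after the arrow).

  | cabca
  | bbcac
  | ccabb => abb
  | cbbbbaaa => bbbaaa

cb->; cc->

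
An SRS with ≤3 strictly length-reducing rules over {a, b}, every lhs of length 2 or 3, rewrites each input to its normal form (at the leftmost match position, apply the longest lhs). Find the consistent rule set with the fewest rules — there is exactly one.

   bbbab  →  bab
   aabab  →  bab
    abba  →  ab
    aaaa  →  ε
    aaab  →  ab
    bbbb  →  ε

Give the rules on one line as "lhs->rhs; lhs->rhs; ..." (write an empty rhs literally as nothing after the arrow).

aa->; bb->; bba->b

  | bbbab => bab
  | aabab => bab
  | abba => ab
  | aaaa => aa => ε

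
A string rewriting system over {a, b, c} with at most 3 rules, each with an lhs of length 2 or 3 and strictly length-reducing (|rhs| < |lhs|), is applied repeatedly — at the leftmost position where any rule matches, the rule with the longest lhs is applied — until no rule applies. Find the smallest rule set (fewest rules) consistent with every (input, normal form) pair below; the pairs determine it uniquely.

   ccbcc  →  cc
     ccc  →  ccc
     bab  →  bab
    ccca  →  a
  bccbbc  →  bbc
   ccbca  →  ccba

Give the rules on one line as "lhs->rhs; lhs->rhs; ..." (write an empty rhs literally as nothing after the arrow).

bcc->; ca->a

  | ccbcc => cc
  | ccc
  | bab
  | ccca => cca => ca => a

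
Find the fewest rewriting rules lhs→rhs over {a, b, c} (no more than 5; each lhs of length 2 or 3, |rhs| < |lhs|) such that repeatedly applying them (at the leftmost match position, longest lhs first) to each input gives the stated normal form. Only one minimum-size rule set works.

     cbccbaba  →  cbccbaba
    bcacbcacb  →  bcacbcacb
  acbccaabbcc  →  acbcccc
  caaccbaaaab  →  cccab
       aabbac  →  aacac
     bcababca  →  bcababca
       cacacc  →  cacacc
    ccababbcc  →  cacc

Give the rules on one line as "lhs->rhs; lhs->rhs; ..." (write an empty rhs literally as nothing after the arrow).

aaa->b; bac->aa; bb->c; caa->

  | cbccbaba
  | bcacbcacb
  | acbccaabbcc => acbcbbcc => acbcccc
  | caaccbaaaab => ccbaaaab => ccbbab => cccab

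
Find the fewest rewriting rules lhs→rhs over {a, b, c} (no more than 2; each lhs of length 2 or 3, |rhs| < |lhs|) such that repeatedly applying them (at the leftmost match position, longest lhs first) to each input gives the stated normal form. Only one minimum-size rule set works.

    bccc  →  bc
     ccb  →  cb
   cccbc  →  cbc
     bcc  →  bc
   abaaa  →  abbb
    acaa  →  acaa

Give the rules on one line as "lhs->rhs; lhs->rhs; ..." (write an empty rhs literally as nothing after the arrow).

  | bccc => bcc => bc
  | ccb => cb
  | cccbc => ccbc => cbc
  | bcc => bc

aaa->bb; cc->c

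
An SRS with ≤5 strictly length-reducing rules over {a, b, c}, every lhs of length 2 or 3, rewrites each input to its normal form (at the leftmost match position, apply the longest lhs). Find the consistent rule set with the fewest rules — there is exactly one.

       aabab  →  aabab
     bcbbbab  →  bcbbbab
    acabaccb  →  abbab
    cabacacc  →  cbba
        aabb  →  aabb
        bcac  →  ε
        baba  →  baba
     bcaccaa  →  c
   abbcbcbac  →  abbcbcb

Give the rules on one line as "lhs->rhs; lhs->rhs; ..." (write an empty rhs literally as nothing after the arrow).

  | aabab
  | bcbbbab
  | acabaccb => abaccb => abbab
  | cabacacc => cbacacc => cbacc => cbba

ac->; acc->ba; bcc->; ca->c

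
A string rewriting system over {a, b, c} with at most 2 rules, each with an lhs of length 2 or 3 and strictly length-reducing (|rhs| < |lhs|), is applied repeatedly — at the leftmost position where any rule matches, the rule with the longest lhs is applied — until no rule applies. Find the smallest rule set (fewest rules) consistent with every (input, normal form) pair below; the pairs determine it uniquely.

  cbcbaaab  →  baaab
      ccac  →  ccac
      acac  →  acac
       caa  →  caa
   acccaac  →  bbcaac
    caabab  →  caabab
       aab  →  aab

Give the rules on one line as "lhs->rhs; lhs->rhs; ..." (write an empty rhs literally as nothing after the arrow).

acc->bb; cbc->

  | cbcbaaab => baaab
  | ccac
  | acac
  | caa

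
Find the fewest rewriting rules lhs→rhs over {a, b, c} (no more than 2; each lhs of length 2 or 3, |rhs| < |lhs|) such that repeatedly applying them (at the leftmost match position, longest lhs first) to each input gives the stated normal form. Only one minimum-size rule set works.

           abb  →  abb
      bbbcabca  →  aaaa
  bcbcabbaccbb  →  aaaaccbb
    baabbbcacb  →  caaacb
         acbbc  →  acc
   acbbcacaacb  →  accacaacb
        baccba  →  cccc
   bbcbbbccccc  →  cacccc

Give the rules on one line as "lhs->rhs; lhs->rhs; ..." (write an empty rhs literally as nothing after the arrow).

ba->c; bc->a

  | abb
  | bbbcabca => bbaabca => bcabca => aabca => aaaa
  | bcbcabbaccbb => abcabbaccbb => aaabbaccbb => aaabcccbb => aaaaccbb
  | baabbbcacb => cabbbcacb => cabbaacb => cabcacb => caaacb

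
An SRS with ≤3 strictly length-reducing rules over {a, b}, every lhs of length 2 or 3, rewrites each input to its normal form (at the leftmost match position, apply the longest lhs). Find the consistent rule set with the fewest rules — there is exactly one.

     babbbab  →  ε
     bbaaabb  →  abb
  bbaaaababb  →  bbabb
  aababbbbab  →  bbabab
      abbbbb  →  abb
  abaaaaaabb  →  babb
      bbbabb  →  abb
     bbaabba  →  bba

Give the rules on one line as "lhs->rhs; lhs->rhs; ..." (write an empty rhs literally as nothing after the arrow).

  | babbbab => baab => bbb => ε
  | bbaaabb => bbbabb => abb
  | bbaaaababb => bbbaababb => aababb => bbabb
  | aababbbbab => bbabbbbab => bbabab

aa->b; bbb->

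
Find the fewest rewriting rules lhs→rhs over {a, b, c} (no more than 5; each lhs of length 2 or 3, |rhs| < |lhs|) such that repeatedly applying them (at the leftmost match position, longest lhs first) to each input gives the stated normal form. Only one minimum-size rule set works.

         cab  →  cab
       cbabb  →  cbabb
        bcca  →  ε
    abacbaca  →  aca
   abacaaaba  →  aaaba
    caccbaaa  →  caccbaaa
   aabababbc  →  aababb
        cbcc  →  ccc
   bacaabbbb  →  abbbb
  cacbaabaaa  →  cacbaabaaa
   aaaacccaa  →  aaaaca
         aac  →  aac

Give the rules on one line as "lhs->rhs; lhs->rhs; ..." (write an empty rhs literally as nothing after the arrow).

  | cab
  | cbabb
  | bcca => cca => ε
  | abacbaca => abbbaca => abca => aca

bac->bb; bba->; bc->c; cca->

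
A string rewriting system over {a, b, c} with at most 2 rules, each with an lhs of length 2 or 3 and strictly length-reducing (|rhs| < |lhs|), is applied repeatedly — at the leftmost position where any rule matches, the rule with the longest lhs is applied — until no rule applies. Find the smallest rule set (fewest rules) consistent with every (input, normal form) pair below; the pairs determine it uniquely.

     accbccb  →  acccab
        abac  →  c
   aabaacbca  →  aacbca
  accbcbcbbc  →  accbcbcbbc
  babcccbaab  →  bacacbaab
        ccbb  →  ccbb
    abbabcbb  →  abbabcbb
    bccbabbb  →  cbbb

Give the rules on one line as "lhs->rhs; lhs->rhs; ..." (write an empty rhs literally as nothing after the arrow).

aba->; bcc->ca

  | accbccb => acccab
  | abac => c
  | aabaacbca => aacbca
  | accbcbcbbc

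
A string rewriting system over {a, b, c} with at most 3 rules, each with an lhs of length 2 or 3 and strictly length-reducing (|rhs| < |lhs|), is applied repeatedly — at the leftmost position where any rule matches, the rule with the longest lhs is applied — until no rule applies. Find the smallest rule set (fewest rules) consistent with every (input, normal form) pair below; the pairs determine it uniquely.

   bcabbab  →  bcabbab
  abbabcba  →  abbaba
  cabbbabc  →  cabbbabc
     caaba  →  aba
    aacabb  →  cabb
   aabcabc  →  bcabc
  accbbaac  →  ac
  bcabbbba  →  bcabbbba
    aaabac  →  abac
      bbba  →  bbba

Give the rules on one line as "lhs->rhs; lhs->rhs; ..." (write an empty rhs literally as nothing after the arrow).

  | bcabbab
  | abbabcba => abbaba
  | cabbbabc
  | caaba => aba

aa->; caa->a; cb->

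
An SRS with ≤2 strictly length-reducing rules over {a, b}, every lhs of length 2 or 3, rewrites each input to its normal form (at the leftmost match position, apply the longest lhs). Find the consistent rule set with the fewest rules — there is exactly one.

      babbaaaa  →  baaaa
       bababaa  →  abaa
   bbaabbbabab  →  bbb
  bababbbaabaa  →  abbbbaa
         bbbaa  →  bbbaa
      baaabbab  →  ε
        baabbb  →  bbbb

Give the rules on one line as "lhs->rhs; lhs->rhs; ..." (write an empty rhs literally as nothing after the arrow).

aab->b; bab->

  | babbaaaa => baaaa
  | bababaa => abaa
  | bbaabbbabab => bbbbbabab => bbbbab => bbb
  | bababbbaabaa => abbbaabaa => abbbbaa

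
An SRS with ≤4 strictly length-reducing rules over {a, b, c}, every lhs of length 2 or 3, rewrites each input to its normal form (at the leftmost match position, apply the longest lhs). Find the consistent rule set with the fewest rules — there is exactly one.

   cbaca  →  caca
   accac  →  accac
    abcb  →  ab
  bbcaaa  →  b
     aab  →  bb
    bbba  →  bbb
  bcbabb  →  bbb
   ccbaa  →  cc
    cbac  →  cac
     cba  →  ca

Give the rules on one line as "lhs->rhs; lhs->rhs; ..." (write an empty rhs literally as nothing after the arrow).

  | cbaca => caca
  | accac
  | abcb => ab
  | bbcaaa => baaa => baa => ba => b

aa->b; ba->b; bc->; cb->c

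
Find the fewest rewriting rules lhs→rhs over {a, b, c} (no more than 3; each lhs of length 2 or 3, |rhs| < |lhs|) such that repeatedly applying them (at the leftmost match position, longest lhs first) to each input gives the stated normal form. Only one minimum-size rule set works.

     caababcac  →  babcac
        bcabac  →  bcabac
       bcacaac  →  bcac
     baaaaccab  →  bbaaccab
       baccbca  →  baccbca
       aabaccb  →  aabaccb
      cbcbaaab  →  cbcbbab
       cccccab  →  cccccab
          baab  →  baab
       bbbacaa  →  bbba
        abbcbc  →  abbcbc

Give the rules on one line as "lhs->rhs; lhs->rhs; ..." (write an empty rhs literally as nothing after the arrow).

  | caababcac => babcac
  | bcabac
  | bcacaac => bcac
  | baaaaccab => bbaaccab

aaa->ba; caa->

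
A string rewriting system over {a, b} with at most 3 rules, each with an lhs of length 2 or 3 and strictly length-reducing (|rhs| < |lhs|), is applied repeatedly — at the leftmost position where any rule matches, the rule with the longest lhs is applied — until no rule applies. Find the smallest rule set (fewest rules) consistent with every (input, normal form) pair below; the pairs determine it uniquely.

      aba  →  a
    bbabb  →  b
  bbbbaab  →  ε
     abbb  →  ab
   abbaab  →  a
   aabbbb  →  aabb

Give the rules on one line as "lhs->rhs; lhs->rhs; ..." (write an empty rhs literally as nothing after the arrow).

ba->; bab->ba; bbb->b

  | aba => a
  | bbabb => bbab => bba => b
  | bbbbaab => bbaab => bab => ba => ε
  | abbb => ab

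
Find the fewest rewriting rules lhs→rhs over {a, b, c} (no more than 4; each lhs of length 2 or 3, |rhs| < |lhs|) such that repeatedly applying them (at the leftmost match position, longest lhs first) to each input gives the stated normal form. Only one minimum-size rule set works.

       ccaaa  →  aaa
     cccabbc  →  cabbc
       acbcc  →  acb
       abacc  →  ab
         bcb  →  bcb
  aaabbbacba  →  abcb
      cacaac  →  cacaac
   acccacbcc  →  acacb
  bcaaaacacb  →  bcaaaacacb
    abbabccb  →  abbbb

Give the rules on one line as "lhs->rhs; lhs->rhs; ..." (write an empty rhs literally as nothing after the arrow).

aab->a; ba->b; cc->

  | ccaaa => aaa
  | cccabbc => cabbc
  | acbcc => acb
  | abacc => abcc => ab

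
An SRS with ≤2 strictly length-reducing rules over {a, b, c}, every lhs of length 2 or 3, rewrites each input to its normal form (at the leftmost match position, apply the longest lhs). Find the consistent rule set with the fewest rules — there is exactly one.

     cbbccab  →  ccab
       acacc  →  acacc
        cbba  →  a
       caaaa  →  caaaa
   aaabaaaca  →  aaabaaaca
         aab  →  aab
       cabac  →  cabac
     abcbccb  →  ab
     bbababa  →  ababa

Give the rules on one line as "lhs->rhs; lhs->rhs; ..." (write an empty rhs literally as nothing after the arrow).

bb->; cb->b

  | cbbccab => bbccab => ccab
  | acacc
  | cbba => bba => a
  | caaaa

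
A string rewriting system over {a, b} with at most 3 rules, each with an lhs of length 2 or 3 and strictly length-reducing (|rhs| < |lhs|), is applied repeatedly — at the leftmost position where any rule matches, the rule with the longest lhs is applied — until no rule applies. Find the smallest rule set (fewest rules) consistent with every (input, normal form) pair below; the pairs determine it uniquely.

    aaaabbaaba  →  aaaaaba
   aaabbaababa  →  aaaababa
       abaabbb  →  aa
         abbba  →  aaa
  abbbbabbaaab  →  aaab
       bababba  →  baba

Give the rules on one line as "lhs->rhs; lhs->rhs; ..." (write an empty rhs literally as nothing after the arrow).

  | aaaabbaaba => aaaaaba
  | aaabbaababa => aaaababa
  | abaabbb => abbb => aa
  | abbba => aaa

baa->; bba->; bbb->a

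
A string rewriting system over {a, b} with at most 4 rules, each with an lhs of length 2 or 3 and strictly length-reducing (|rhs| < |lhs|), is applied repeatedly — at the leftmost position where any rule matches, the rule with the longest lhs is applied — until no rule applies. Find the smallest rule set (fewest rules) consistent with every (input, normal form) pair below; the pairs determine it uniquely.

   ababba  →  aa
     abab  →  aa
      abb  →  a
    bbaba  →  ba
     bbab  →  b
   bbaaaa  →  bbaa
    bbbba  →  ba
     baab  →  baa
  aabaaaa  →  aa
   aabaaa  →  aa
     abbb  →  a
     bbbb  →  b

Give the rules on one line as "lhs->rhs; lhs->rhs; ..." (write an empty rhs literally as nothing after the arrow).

aaa->aa; ab->a; bab->; bbb->

  | ababba => aabba => aaba => aaa => aa
  | abab => aab => aa
  | abb => ab => a
  | bbaba => ba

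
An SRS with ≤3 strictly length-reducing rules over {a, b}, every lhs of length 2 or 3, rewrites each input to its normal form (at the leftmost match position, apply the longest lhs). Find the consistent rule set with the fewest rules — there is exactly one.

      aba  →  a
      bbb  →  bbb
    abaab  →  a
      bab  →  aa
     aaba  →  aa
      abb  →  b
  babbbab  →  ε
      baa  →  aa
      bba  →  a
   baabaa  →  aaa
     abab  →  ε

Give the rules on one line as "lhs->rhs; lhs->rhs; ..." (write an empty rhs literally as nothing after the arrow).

  | aba => a
  | bbb
  | abaab => aab => a
  | bab => aa

ab->; ba->a; bab->aa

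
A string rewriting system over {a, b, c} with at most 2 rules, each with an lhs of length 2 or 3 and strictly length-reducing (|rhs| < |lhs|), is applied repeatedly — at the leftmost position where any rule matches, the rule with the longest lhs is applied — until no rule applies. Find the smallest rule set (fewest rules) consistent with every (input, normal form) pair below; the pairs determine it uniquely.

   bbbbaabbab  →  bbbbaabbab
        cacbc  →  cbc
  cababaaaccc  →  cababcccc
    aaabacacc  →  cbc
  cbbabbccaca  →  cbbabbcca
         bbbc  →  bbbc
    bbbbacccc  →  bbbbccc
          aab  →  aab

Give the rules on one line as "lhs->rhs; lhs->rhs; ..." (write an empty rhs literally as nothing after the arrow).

aaa->c; ac->

  | bbbbaabbab
  | cacbc => cbc
  | cababaaaccc => cababcccc
  | aaabacacc => cbacacc => cbacc => cbc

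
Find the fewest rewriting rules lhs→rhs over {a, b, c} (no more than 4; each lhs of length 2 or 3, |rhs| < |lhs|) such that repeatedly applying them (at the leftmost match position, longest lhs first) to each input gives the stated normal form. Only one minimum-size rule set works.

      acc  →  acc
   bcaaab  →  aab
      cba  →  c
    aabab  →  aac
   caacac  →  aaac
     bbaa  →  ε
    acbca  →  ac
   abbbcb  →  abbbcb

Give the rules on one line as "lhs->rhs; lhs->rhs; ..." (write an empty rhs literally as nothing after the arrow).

ba->; bab->c; ca->a

  | acc
  | bcaaab => baaab => aab
  | cba => c
  | aabab => aac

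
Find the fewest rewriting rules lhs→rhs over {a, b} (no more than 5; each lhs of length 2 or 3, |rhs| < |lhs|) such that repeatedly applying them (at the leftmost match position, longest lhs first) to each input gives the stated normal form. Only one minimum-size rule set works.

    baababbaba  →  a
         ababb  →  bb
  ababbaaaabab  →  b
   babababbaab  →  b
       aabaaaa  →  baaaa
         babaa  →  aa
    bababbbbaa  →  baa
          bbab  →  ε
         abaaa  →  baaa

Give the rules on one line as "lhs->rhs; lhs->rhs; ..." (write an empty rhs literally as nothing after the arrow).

  | baababbaba => bbabbaba => abbaba => baba => bba => a
  | ababb => babb => bb
  | ababbaaaabab => babbaaaabab => bbaaaabab => aaaabab => aabab => bab => b
  | babababbaab => bbababbaab => ababbaab => babbaab => bbaab => aab => b

aab->b; ab->; aba->ba; bba->a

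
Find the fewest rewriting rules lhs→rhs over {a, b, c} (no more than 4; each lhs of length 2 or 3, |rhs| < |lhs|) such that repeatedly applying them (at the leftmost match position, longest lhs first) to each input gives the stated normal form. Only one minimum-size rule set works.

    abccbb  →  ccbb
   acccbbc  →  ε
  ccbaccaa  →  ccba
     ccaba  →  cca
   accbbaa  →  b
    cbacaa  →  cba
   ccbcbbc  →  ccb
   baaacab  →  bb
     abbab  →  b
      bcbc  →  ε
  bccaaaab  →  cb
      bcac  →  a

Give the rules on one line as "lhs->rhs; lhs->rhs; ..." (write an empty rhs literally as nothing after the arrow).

aa->; ab->; ac->a; bc->

  | abccbb => ccbb
  | acccbbc => accbbc => acbbc => abbc => bc => ε
  | ccbaccaa => ccbacaa => ccbaaa => ccba
  | ccaba => cca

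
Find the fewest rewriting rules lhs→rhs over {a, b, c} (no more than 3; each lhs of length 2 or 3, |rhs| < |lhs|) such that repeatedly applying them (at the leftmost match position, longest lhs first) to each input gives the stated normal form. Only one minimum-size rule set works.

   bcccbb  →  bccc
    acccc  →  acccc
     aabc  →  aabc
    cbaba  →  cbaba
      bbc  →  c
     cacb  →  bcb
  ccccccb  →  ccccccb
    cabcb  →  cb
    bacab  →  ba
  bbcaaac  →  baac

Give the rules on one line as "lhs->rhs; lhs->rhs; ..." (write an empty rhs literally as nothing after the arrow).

  | bcccbb => bccc
  | acccc
  | aabc
  | cbaba

bb->; ca->b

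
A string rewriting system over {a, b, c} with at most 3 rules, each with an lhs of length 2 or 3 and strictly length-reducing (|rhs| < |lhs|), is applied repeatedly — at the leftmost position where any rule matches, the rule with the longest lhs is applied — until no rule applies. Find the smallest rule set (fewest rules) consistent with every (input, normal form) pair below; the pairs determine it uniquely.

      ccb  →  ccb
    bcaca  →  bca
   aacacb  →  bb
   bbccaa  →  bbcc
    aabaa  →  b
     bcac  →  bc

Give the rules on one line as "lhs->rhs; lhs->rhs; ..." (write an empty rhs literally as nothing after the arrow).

  | ccb
  | bcaca => bca
  | aacacb => bacb => bb
  | bbccaa => bbcc

aa->; aac->b; ac->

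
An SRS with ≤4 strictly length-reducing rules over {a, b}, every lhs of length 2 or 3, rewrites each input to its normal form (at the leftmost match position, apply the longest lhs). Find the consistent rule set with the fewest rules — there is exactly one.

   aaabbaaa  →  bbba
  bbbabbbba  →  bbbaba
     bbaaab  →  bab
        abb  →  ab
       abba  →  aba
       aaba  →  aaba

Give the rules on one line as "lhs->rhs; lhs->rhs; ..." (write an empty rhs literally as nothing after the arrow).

aaa->bb; abb->ab; baa->

  | aaabbaaa => bbbbaaa => bbba
  | bbbabbbba => bbbabbba => bbbabba => bbbaba
  | bbaaab => bab
  | abb => ab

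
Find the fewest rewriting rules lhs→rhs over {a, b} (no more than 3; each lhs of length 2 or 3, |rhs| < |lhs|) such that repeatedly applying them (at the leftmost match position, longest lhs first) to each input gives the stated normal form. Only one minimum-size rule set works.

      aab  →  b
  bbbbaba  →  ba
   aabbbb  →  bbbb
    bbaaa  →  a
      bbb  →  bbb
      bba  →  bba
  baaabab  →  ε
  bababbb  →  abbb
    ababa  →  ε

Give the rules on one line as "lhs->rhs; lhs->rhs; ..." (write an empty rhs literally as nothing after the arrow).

aa->; baa->a; bab->aa

  | aab => b
  | bbbbaba => bbbaaa => bbaa => ba
  | aabbbb => bbbb
  | bbaaa => baa => a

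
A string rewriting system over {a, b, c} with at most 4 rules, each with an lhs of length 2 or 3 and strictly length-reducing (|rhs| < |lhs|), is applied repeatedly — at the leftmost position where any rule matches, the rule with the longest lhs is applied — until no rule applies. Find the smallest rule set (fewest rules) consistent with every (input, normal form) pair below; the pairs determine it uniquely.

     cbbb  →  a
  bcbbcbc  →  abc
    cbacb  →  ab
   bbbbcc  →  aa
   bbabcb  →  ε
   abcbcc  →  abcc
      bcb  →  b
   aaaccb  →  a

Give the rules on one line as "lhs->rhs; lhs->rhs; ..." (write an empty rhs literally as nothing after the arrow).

  | cbbb => bb => a
  | bcbbcbc => bbcbc => acbc => abc
  | cbacb => acb => ab
  | bbbbcc => abbcc => aacc => aac => aa

aab->; ac->a; bb->a; cb->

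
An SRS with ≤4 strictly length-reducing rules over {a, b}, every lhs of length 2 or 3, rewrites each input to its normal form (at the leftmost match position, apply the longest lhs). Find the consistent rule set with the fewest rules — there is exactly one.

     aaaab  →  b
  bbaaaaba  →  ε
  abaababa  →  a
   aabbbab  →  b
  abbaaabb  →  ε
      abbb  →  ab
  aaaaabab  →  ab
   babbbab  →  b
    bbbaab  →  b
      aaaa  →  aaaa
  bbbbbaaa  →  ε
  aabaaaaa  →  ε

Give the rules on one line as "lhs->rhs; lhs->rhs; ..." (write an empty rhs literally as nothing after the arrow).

aab->b; ba->; baa->ba; bb->

  | aaaab => aab => b
  | bbaaaaba => aaaaba => aaba => ba => ε
  | abaababa => abababa => ababa => aba => a
  | aabbbab => bbbab => bab => b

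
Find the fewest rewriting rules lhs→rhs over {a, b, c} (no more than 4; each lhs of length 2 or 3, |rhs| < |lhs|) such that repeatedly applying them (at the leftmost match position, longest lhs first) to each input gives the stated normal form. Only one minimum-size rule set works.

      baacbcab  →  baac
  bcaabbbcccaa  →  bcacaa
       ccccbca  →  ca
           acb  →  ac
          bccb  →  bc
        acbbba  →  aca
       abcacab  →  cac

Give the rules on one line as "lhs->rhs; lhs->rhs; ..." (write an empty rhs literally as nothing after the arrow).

  | baacbcab => baaccab => baacab => baacc => baac
  | bcaabbbcccaa => bcacbbcccaa => bcacbcccaa => bcaccccaa => bcacccaa => bcaccaa => bcacaa
  | ccccbca => cccbca => ccbca => cbca => cca => ca
  | acb => ac

ab->c; cb->c; cc->c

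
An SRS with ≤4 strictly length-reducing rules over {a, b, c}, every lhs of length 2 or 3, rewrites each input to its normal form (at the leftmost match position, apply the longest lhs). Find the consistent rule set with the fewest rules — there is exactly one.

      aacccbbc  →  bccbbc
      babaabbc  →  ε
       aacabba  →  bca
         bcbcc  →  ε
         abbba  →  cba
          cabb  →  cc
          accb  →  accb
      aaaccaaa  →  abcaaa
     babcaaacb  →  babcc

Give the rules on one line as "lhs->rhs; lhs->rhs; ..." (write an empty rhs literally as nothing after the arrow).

  | aacccbbc => bccbbc
  | babaabbc => babacc => bac => ε
  | aacabba => babba => bca
  | bcbcc => bac => ε

aac->b; abb->c; bac->; cbc->a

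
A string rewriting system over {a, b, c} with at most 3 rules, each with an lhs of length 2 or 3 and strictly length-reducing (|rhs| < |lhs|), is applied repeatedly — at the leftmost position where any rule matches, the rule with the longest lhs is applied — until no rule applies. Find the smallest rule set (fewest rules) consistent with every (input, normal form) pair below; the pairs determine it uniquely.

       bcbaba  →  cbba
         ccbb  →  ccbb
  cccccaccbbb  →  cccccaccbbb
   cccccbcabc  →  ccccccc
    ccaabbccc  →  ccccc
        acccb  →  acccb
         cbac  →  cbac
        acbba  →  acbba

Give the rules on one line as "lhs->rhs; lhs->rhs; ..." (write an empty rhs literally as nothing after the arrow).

  | bcbaba => cbaba => cbba
  | ccbb
  | cccccaccbbb
  | cccccbcabc => ccccccabc => ccccccbc => ccccccc

ab->b; bc->c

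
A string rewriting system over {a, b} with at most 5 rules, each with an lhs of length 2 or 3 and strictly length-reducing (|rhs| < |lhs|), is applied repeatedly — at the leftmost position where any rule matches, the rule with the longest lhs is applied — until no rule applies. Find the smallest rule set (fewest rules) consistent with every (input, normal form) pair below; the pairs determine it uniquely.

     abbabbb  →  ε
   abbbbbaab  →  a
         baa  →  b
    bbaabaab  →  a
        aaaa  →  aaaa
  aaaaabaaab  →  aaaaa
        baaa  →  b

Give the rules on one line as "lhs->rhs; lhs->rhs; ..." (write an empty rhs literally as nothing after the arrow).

ab->; aba->; ba->b; bb->

  | abbabbb => babbb => bbbb => bb => ε
  | abbbbbaab => bbbbaab => bbaab => aab => a
  | baa => ba => b
  | bbaabaab => aabaab => aab => a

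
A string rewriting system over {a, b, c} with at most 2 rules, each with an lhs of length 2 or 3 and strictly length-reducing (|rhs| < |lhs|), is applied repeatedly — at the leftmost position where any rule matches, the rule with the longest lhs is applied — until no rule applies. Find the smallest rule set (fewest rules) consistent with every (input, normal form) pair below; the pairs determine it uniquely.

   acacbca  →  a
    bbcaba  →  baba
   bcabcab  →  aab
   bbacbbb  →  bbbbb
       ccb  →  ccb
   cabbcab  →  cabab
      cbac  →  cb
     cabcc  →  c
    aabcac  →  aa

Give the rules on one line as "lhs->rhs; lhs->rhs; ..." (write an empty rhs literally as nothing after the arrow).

  | acacbca => acbca => bca => a
  | bbcaba => baba
  | bcabcab => abcab => aab
  | bbacbbb => bbbbb

ac->; bc->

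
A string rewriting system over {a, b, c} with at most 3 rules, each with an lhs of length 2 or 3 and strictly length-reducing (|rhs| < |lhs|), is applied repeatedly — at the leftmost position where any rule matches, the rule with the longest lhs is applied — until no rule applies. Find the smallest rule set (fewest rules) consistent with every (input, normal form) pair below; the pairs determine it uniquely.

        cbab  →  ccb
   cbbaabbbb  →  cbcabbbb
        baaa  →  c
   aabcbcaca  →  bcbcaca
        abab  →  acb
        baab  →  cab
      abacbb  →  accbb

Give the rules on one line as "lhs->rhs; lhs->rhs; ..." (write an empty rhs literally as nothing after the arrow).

  | cbab => ccb
  | cbbaabbbb => cbcabbbb
  | baaa => caa => c
  | aabcbcaca => bcbcaca

aa->; ba->c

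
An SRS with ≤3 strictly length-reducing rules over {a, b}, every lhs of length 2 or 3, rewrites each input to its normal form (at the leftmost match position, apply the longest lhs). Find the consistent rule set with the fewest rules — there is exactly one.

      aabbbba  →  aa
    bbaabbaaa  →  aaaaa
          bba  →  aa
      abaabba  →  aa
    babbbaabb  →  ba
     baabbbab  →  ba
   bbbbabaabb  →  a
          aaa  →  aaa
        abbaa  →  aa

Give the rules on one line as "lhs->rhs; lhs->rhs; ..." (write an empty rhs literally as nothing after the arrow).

ab->; abb->ab; bb->a

  | aabbbba => aabbba => aabba => aaba => aa
  | bbaabbaaa => aaabbaaa => aaabaaa => aaaaa
  | bba => aa
  | abaabba => aabba => aaba => aa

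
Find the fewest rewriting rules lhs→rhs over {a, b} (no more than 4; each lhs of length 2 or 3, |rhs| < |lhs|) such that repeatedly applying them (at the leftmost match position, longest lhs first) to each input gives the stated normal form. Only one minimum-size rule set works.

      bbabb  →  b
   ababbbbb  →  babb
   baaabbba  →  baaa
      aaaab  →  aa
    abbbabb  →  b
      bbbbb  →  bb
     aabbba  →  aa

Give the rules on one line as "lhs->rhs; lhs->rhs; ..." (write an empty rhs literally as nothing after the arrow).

aab->; aba->ba; bba->aa; bbb->

  | bbabb => aabb => b
  | ababbbbb => babbbbb => babb
  | baaabbba => babba => baaa
  | aaaab => aa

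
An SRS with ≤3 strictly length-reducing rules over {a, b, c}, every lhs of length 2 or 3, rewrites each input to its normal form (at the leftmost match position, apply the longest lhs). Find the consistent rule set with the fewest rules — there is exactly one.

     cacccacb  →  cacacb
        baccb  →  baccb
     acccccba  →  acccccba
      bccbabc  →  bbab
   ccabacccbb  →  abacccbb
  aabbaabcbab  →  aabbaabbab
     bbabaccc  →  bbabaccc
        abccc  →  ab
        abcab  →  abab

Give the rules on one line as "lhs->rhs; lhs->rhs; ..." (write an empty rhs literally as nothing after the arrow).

bc->b; cca->a

  | cacccacb => cacacb
  | baccb
  | acccccba
  | bccbabc => bcbabc => bbabc => bbab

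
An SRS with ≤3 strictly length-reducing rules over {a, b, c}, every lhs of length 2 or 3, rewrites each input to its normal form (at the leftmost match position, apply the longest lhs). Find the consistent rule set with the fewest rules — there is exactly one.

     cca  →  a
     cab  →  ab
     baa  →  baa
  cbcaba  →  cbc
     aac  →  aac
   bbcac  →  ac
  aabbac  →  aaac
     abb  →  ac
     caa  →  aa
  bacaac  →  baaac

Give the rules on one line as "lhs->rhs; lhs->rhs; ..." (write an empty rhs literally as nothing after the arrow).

aba->c; bb->c; ca->a

  | cca => ca => a
  | cab => ab
  | baa
  | cbcaba => cbaba => cbc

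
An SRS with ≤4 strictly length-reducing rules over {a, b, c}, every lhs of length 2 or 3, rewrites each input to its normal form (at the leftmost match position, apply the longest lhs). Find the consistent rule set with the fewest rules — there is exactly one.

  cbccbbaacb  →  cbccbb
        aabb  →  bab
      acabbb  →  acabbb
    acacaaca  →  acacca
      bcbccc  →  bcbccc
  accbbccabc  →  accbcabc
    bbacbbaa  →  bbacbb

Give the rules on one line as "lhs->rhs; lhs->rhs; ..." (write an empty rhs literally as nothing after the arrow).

  | cbccbbaacb => cbccbbcb => cbccbb
  | aabb => bab
  | acabbb
  | acacaaca => acacca

aa->; aab->ba; bbc->b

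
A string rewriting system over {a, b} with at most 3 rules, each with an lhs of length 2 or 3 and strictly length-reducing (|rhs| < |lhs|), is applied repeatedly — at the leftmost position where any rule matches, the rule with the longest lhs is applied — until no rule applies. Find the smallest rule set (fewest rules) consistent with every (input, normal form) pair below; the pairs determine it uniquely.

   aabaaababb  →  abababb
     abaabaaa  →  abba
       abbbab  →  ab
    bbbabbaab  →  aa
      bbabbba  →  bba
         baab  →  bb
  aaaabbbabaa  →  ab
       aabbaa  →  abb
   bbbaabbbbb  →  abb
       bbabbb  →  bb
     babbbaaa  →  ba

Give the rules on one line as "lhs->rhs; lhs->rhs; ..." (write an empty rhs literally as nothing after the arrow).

aab->ab; baa->b; bbb->a

  | aabaaababb => abaaababb => abababb
  | abaabaaa => abbaaa => abba
  | abbbab => aaab => aab => ab
  | bbbabbaab => aabbaab => abbaab => abbb => aa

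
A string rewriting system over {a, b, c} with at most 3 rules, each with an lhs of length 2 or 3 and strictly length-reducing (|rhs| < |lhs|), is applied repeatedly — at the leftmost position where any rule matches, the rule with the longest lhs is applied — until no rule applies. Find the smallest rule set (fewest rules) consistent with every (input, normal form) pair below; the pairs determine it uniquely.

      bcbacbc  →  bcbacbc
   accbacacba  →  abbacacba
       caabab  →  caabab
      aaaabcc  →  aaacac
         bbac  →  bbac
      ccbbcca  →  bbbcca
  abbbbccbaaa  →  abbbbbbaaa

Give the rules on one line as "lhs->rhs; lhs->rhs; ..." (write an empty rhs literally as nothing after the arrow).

abc->ca; ccb->bb

  | bcbacbc
  | accbacacba => abbacacba
  | caabab
  | aaaabcc => aaacac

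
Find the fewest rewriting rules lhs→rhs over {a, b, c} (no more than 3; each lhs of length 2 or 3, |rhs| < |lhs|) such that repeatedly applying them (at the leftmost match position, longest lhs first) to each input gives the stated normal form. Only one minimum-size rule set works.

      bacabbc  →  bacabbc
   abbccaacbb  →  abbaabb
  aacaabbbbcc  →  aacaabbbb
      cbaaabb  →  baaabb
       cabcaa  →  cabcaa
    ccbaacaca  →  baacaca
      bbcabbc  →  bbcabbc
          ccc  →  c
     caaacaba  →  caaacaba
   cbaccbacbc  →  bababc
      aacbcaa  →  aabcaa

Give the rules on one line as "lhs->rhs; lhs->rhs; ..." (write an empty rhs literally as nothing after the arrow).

  | bacabbc
  | abbccaacbb => abbaacbb => abbaabb
  | aacaabbbbcc => aacaabbbb
  | cbaaabb => baaabb

cb->b; cc->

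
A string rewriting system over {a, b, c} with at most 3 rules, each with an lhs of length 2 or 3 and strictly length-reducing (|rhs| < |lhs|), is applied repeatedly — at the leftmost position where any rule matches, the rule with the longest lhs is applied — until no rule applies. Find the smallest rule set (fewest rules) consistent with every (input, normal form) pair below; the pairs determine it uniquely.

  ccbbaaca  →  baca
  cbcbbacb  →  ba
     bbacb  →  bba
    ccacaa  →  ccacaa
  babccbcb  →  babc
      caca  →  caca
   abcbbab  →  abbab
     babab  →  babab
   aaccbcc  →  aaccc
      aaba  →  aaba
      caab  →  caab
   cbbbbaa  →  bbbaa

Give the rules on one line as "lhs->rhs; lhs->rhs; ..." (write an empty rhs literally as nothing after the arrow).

cb->; cba->b

  | ccbbaaca => cbaaca => baca
  | cbcbbacb => cbbacb => bacb => ba
  | bbacb => bba
  | ccacaa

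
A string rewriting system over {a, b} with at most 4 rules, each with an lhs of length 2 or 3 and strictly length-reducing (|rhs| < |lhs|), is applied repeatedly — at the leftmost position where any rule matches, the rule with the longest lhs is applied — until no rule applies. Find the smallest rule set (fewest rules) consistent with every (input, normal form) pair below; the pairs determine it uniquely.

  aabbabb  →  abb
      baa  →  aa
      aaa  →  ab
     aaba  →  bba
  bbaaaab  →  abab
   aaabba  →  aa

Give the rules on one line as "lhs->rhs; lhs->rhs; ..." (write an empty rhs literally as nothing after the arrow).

  | aabbabb => bbbabb => abb
  | baa => aa
  | aaa => ab
  | aaba => bba

aaa->ab; aab->bb; baa->aa; bbb->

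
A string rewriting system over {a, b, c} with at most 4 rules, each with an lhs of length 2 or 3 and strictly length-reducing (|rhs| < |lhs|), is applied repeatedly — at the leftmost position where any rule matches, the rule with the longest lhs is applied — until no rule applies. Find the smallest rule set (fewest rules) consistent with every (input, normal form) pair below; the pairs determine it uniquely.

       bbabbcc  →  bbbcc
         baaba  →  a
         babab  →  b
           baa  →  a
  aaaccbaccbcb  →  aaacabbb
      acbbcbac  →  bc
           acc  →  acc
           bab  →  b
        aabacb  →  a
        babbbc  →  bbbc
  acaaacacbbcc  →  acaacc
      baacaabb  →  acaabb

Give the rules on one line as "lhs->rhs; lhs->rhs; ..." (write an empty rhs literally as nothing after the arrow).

  | bbabbcc => bbbcc
  | baaba => aba => a
  | babab => bab => b
  | baa => a

acb->; ba->; cb->b; cba->ab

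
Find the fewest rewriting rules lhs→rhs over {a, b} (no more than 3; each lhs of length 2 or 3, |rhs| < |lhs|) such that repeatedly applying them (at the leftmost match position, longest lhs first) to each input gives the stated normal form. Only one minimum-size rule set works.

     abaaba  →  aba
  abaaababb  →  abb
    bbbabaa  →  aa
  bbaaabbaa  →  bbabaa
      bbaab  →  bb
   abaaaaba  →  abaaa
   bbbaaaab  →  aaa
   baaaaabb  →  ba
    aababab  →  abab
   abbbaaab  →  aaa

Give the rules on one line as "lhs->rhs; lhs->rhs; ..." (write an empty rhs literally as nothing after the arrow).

  | abaaba => aba
  | abaaababb => abaabb => abb
  | bbbabaa => aabaa => aa
  | bbaaabbaa => bbabaa

aab->; bbb->a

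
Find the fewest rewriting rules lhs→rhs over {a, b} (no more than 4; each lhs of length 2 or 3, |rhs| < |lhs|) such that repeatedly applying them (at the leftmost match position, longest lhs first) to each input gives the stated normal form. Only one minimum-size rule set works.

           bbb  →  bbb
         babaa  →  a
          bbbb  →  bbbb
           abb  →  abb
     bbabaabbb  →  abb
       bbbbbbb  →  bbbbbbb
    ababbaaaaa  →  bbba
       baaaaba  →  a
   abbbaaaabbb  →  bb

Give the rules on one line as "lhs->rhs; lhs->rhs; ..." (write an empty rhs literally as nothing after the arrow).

aa->a; aba->b; bab->a

  | bbb
  | babaa => aaa => aa => a
  | bbbb
  | abb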